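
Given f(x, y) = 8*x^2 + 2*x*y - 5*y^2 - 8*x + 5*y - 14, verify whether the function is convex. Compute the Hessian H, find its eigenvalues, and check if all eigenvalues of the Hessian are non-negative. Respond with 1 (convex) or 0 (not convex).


The Hessian of f(x,y) = 8*x^2 + 2*x*y - 5*y^2 - 8*x + 5*y - 14 is:
H = [[16, 2], [2, -10]]
Trace = 16 - 10 = 6
Determinant = 16*-10 - (2)^2 = -164
Discriminant = (6)^2 - 4*-164 = 692.0
Eigenvalues: lambda_1 = -10.1529, lambda_2 = 16.1529
The function is not convex.

0


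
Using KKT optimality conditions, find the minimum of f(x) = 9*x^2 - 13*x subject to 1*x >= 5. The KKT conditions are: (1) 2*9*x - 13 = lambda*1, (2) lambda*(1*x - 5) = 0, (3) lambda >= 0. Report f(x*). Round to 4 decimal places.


Step 1: Try lambda = 0 (constraint inactive).
x_unc = 13/(2*9) = 0.7222
Check: 1*0.7222 = 0.7222 < 5 -- violated!
Step 2: Constraint must be active: 1*x = 5
x* = 5/1 = 5.0
lambda = (2*9*5.0 - 13)/1 = 77.0
Step 3: Compute optimal value.
f(x*) = 9*5.0^2 - 13*5.0 = 160.0


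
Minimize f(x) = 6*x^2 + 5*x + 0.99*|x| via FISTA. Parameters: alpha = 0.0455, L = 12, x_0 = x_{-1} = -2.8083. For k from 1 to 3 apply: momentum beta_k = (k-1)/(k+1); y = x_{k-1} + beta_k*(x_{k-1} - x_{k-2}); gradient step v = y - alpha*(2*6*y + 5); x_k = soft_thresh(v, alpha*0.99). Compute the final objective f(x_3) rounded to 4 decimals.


FISTA on f(x) = 6*x^2 + 5*x + 0.99*|x|
L = 12, alpha = 0.0455
Iteration 1: beta = 0.0, y = -2.8083 + 0.0*(-2.8083 + 2.8083) = -2.8083
  grad(y) = -28.6996, v = y - alpha*grad = -1.5025
  prox(v) = soft_thresh(-1.5025, 0.045) = -1.4574
Iteration 2: beta = 0.3333, y = -1.4574 + 0.3333*(-1.4574 + 2.8083) = -1.0071
  grad(y) = -7.0856, v = y - alpha*grad = -0.6847
  prox(v) = soft_thresh(-0.6847, 0.045) = -0.6397
Iteration 3: beta = 0.5, y = -0.6397 + 0.5*(-0.6397 + 1.4574) = -0.2308
  grad(y) = 2.2301, v = y - alpha*grad = -0.3323
  prox(v) = soft_thresh(-0.3323, 0.045) = -0.2873
f(x_3) = 6*(-0.2873)^2 + 5*(-0.2873) + 0.99*|-0.2873| = -0.6568


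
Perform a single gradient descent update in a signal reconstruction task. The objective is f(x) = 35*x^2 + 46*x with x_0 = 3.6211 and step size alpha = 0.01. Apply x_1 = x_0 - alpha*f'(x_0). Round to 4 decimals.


We compute the gradient at x_0 and apply the update.
f'(x) = 70*x + 46
f'(3.6211) = 70*3.6211 + 46 = 299.477
x_1 = 3.6211 - 0.01*299.477 = 0.6263


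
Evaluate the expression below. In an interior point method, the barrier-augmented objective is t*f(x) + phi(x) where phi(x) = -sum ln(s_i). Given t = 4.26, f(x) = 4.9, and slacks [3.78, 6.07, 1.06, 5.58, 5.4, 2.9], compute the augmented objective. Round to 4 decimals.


Step 1: Compute log-barrier.
ln values: [1.3297, 1.8034, 0.0583, 1.7192, 1.6864, 1.0647]
phi = -(1.3297 + 1.8034 + 0.0583 + 1.7192 + 1.6864 + 1.0647) = -7.6616
Step 2: Compute augmented objective.
t*f(x) = 4.26*4.9 = 20.874
Total = 20.874 - 7.6616 = 13.2124


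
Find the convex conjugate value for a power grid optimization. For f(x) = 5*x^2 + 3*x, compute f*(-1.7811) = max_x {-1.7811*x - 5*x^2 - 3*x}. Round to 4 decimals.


f*(y) = sup_x {y*x - a*x^2 - b*x} = sup_x {(y-b)*x - a*x^2}
FOC: (y - b) - 2a*x = 0 => x* = (y - b)/(2a)
x* = (-1.7811 - 3)/(2*5) = -0.4781
f*(-1.7811) = (y-b)^2/(4a) = (-1.7811 - 3)^2/(4*5)
= 22.8589/20 = 1.1429


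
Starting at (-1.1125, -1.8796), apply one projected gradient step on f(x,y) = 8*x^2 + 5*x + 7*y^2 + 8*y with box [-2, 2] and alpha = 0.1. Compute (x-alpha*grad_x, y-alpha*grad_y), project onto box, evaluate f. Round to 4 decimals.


Step 1: Compute gradient at (-1.1125, -1.8796).
grad_x = 2*8*-1.1125 + 5 = -12.8
grad_y = 2*7*-1.8796 + 8 = -18.3144
Step 2: Gradient step.
x_raw = -1.1125 - 0.1*-12.8 = 0.1675
y_raw = -1.8796 - 0.1*-18.3144 = -0.0482
Step 3: Project onto [-2, 2].
x_proj = clip(0.1675) = 0.1675
y_proj = clip(-0.0482) = -0.0482
Step 4: Evaluate f.
f(0.1675, -0.0482) = 0.6929


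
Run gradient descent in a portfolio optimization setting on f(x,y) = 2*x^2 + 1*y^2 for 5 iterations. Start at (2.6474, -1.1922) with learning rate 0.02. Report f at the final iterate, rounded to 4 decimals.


Gradient descent on f(x,y) = 2*x^2 + 1*y^2.
Starting point: (2.6474, -1.1922), alpha = 0.02
Step 1: grad_x = 2*2*2.6474 = 10.5896, grad_y = 2*1*-1.1922 = -2.3844
  x_1 = 2.6474 - 0.02*10.5896 = 2.4356
  y_1 = -1.1922 - 0.02*-2.3844 = -1.1445
Step 2: grad_x = 2*2*2.4356 = 9.7424, grad_y = 2*1*-1.1445 = -2.289
  x_2 = 2.4356 - 0.02*9.7424 = 2.2408
  y_2 = -1.1445 - 0.02*-2.289 = -1.0987
Step 3: grad_x = 2*2*2.2408 = 8.963, grad_y = 2*1*-1.0987 = -2.1975
  x_3 = 2.2408 - 0.02*8.963 = 2.0615
  y_3 = -1.0987 - 0.02*-2.1975 = -1.0548
Step 4: grad_x = 2*2*2.0615 = 8.246, grad_y = 2*1*-1.0548 = -2.1096
  x_4 = 2.0615 - 0.02*8.246 = 1.8966
  y_4 = -1.0548 - 0.02*-2.1096 = -1.0126
Step 5: grad_x = 2*2*1.8966 = 7.5863, grad_y = 2*1*-1.0126 = -2.0252
  x_5 = 1.8966 - 0.02*7.5863 = 1.7449
  y_5 = -1.0126 - 0.02*-2.0252 = -0.9721
f(1.7449, -0.9721) = 2*1.7449^2 + 1*(-0.9721)^2 = 7.034


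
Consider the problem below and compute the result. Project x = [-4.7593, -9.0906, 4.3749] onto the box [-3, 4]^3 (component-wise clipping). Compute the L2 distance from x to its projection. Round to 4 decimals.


Project each component onto [-3, 4].
clip(-4.7593) = -3.0, clip(-9.0906) = -3.0, clip(4.3749) = 4.0
Projection = [-3.0, -3.0, 4.0]
Squared diffs: [3.0951, 37.0954, 0.1406]
Distance = sqrt(40.3311) = 6.3507


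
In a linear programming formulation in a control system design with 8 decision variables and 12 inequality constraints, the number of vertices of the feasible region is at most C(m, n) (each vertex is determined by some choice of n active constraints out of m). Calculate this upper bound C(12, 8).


Each vertex corresponds to some choice of n active constraints out of m, so the number of vertices is at most C(m, n) = m! / (n!(m-n)!).
m = 12, n = 8
Numerator: 12 * 11 * 10 * 9 * 8 * 7 * 6 * 5
Denominator: 8! = 40320
C(12, 8) = 495


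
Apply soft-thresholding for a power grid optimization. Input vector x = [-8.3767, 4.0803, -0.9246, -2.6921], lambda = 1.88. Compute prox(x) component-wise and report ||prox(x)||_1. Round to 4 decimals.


Soft-thresholding with lambda = 1.88:
prox(-8.3767) = sign(-8.3767)*max(|-8.3767| - 1.88, 0) = -6.4967
prox(4.0803) = sign(4.0803)*max(|4.0803| - 1.88, 0) = 2.2003
prox(-0.9246) = sign(-0.9246)*max(|-0.9246| - 1.88, 0) = 0.0
prox(-2.6921) = sign(-2.6921)*max(|-2.6921| - 1.88, 0) = -0.8121
prox(x) = [-6.4967, 2.2003, 0.0, -0.8121]
||prox(x)||_1 = 6.4967 + 2.2003 + 0.0 + 0.8121 = 9.5091


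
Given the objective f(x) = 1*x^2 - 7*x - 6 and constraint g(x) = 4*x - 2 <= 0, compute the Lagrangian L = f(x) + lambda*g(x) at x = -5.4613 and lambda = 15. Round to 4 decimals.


Step 1: Evaluate f(x).
f(-5.4613) = 1*(-5.4613)^2 - 7*(-5.4613) - 6 = 62.0549
Step 2: Evaluate g(x).
g(-5.4613) = 4*-5.4613 - 2 = -23.8452
Step 3: Compute Lagrangian.
L = 62.0549 + 15*-23.8452 = -295.6231


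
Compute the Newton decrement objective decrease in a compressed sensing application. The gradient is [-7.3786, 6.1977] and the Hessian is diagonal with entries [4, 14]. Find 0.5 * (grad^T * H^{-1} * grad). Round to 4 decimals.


Step 1: H is diagonal, so H^(-1) * g = [-1.8447, 0.4427].
Step 2: g^T H^(-1) g = sum_i g_i^2 / H_ii
  = (-7.3786)^2/4 + (6.1977)^2/14
  = 13.6109 + 2.7437 = 16.3546
Step 3: Objective decrease = 0.5 * g^T H^(-1) g = 8.1773


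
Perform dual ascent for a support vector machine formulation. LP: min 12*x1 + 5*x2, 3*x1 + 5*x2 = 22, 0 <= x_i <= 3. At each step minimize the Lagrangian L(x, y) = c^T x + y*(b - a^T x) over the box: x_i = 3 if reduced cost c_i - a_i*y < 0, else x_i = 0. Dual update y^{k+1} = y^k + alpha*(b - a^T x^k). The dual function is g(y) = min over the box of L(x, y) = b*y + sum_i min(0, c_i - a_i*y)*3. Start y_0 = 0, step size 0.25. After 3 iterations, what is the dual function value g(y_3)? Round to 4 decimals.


Dual ascent for LP: min 12*x1 + 5*x2, 3*x1 + 5*x2 = 22, 0 <= x_i <= 3
Step 1: y^k = 0.0, reduced costs: (12.0, 5.0)
  x^k = (0.0, 0.0), subgradient = b - a^T x = 22.0
  y^{k+1} = 0.0 + 0.25*22.0 = 5.5
Step 2: y^k = 5.5, reduced costs: (-4.5, -22.5)
  x^k = (3.0, 3.0), subgradient = b - a^T x = -2.0
  y^{k+1} = 5.5 + 0.25*-2.0 = 5.0
Step 3: y^k = 5.0, reduced costs: (-3.0, -20.0)
  x^k = (3.0, 3.0), subgradient = b - a^T x = -2.0
  y^{k+1} = 5.0 + 0.25*-2.0 = 4.5
Dual objective at y_3 = 4.5: reduced costs (-1.5, -17.5), box minimizer x = (3.0, 3.0)
g(y_3) = b*y + (c1 - a1*y)*x1 + (c2 - a2*y)*x2 = 22*4.5 + (-1.5)*3.0 + (-17.5)*3.0 = 99.0 - 4.5 - 52.5 = 42.0


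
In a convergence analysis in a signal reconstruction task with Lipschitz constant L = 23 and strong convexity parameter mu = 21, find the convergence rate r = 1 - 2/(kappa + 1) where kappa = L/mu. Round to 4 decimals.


Step 1: Compute the condition number.
kappa = L/mu = 23/21 = 1.0952
Step 2: Compute the convergence rate.
r = 1 - 2/(kappa + 1) = 1 - 2*mu/(L + mu) = (L - mu)/(L + mu) = 2/44 = 0.0455


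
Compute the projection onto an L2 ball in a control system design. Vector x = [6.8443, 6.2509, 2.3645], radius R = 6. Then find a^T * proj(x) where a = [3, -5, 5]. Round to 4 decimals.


Step 1: Compute ||x|| (intermediates to 6 decimals).
||x|| = sqrt(6.8443^2 + 6.2509^2 + 2.3645^2) = 9.566036
Step 2: Project.
Since ||x|| > R, scale = R/||x|| = 6/9.566036 = 0.627219, proj(x) = scale * x
proj(x) = [4.292875, 3.920683, 1.483059]
Step 3: Dot product.
a^T * proj(x) = 3*4.292875 - 5*3.920683 + 5*1.483059 = 0.6905


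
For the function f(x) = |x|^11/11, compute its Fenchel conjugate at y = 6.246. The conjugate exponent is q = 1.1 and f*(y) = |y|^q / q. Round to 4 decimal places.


The conjugate exponent q satisfies 1/p + 1/q = 1.
p = 11, so q = 11/(11 - 1) = 1.1
|y|^q = 6.246^1.1 = 7.5017
f*(6.246) = 7.5017 / 1.1 = 6.8198


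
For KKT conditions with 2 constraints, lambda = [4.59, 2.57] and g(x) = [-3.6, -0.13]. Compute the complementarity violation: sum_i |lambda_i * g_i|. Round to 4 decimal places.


KKT complementary slackness check:
lambda_1 * g_1 = 4.59 * -3.6 = -16.524
lambda_2 * g_2 = 2.57 * -0.13 = -0.3341
Total violation = 16.524 + 0.3341 = 16.8581


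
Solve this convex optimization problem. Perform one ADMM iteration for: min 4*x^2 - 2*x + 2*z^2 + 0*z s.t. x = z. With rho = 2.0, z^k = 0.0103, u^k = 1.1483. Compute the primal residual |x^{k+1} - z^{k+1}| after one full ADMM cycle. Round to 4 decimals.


ADMM iteration with rho = 2.0, z^k = 0.0103, u^k = 1.1483
Step 1: x-update.
Minimize 4*x^2 - 2*x + (2.0/2)*(x - 0.0103 + 1.1483)^2
FOC: (2*4 + 2.0)*x = 2 + 2.0*(0.0103 - 1.1483)
x^{k+1} = -0.0276
Step 2: z-update.
Minimize 2*z^2 + 0*z + (2.0/2)*(-0.0276 - z + 1.1483)^2
FOC: (2*2 + 2.0)*z = 0 + 2.0*(-0.0276 + 1.1483)
z^{k+1} = 0.3736
Step 3: u-update.
u^{k+1} = 1.1483 - 0.0276 - 0.3736 = 0.7471
Step 4: Primal residual = |-0.0276 - 0.3736| = 0.4012


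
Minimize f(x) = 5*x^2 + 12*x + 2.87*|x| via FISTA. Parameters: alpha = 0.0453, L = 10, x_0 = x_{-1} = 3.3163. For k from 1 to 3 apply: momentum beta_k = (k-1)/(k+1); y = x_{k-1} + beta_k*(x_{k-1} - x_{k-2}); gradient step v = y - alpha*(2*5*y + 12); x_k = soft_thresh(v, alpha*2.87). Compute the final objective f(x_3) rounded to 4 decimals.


FISTA on f(x) = 5*x^2 + 12*x + 2.87*|x|
L = 10, alpha = 0.0453
Iteration 1: beta = 0.0, y = 3.3163 + 0.0*(3.3163 - 3.3163) = 3.3163
  grad(y) = 45.163, v = y - alpha*grad = 1.2704
  prox(v) = soft_thresh(1.2704, 0.13) = 1.1404
Iteration 2: beta = 0.3333, y = 1.1404 + 0.3333*(1.1404 - 3.3163) = 0.4151
  grad(y) = 16.1511, v = y - alpha*grad = -0.3165
  prox(v) = soft_thresh(-0.3165, 0.13) = -0.1865
Iteration 3: beta = 0.5, y = -0.1865 + 0.5*(-0.1865 - 1.1404) = -0.85
  grad(y) = 3.5001, v = y - alpha*grad = -1.0085
  prox(v) = soft_thresh(-1.0085, 0.13) = -0.8785
f(x_3) = 5*(-0.8785)^2 + 12*(-0.8785) + 2.87*|-0.8785| = -4.1619


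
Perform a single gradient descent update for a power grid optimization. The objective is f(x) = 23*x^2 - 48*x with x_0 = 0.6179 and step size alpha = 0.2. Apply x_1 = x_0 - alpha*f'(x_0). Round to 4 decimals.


We compute the gradient at x_0 and apply the update.
f'(x) = 46*x - 48
f'(0.6179) = 46*0.6179 - 48 = -19.5766
x_1 = 0.6179 - 0.2*-19.5766 = 4.5332


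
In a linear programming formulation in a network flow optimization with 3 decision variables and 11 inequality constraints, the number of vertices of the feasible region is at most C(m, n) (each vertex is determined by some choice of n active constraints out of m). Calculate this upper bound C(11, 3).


Each vertex corresponds to some choice of n active constraints out of m, so the number of vertices is at most C(m, n) = m! / (n!(m-n)!).
m = 11, n = 3
Numerator: 11 * 10 * 9
Denominator: 3! = 6
C(11, 3) = 165


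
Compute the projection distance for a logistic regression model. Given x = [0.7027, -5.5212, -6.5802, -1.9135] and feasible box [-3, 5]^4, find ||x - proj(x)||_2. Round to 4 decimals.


Project each component onto [-3, 5].
clip(0.7027) = 0.7027, clip(-5.5212) = -3.0, clip(-6.5802) = -3.0, clip(-1.9135) = -1.9135
Projection = [0.7027, -3.0, -3.0, -1.9135]
Squared diffs: [0.0, 6.3564, 12.8178, 0.0]
Distance = sqrt(19.1742) = 4.3788


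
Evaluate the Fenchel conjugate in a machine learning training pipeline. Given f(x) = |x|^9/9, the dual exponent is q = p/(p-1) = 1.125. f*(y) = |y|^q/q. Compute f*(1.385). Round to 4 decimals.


The conjugate exponent q satisfies 1/p + 1/q = 1.
p = 9, so q = 9/(9 - 1) = 1.125
|y|^q = 1.385^1.125 = 1.4426
f*(1.385) = 1.4426 / 1.125 = 1.2823


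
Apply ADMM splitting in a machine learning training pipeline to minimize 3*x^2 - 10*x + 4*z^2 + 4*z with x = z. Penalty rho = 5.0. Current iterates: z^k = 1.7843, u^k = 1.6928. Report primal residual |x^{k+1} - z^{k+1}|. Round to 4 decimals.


ADMM iteration with rho = 5.0, z^k = 1.7843, u^k = 1.6928
Step 1: x-update.
Minimize 3*x^2 - 10*x + (5.0/2)*(x - 1.7843 + 1.6928)^2
FOC: (2*3 + 5.0)*x = 10 + 5.0*(1.7843 - 1.6928)
x^{k+1} = 0.9507
Step 2: z-update.
Minimize 4*z^2 + 4*z + (5.0/2)*(0.9507 - z + 1.6928)^2
FOC: (2*4 + 5.0)*z = -4 + 5.0*(0.9507 + 1.6928)
z^{k+1} = 0.709
Step 3: u-update.
u^{k+1} = 1.6928 + 0.9507 - 0.709 = 1.9345
Step 4: Primal residual = |0.9507 - 0.709| = 0.2417


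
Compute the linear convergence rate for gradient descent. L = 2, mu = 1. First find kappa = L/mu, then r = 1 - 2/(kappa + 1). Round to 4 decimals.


Step 1: Compute the condition number.
kappa = L/mu = 2/1 = 2.0
Step 2: Compute the convergence rate.
r = 1 - 2/(kappa + 1) = 1 - 2*mu/(L + mu) = (L - mu)/(L + mu) = 1/3 = 0.3333


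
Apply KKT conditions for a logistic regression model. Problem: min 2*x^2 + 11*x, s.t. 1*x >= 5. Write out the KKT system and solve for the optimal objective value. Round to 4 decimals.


Step 1: Try lambda = 0 (constraint inactive).
x_unc = -11/(2*2) = -2.75
Check: 1*-2.75 = -2.75 < 5 -- violated!
Step 2: Constraint must be active: 1*x = 5
x* = 5/1 = 5.0
lambda = (2*2*5.0 + 11)/1 = 31.0
Step 3: Compute optimal value.
f(x*) = 2*5.0^2 + 11*5.0 = 105.0


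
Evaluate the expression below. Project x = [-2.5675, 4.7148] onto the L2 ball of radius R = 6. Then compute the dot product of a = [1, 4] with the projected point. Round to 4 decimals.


Step 1: Compute ||x|| (intermediates to 6 decimals).
||x|| = sqrt((-2.5675)^2 + 4.7148^2) = 5.368556
Step 2: Project.
Since ||x|| <= R, proj = x (no scaling needed).
proj(x) = [-2.5675, 4.7148]
Step 3: Dot product.
a^T * proj(x) = 1*(-2.5675) + 4*4.7148 = 16.2917


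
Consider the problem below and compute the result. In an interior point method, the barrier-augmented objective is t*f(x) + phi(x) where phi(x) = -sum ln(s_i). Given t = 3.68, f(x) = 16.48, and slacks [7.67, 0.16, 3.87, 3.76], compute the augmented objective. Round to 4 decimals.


Step 1: Compute log-barrier.
ln values: [2.0373, -1.8326, 1.3533, 1.3244]
phi = -(2.0373 - 1.8326 + 1.3533 + 1.3244) = -2.8824
Step 2: Compute augmented objective.
t*f(x) = 3.68*16.48 = 60.6464
Total = 60.6464 - 2.8824 = 57.764


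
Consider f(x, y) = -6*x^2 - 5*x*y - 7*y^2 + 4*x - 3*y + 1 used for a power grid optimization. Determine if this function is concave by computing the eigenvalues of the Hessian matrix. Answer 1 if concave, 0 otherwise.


The Hessian of f(x,y) = -6*x^2 - 5*x*y - 7*y^2 + 4*x - 3*y + 1 is:
H = [[-12, -5], [-5, -14]]
Trace = -12 - 14 = -26
Determinant = -12*-14 - (-5)^2 = 143
Discriminant = (-26)^2 - 4*143 = 104.0
Eigenvalues: lambda_1 = -18.099, lambda_2 = -7.901
The function is concave.

1


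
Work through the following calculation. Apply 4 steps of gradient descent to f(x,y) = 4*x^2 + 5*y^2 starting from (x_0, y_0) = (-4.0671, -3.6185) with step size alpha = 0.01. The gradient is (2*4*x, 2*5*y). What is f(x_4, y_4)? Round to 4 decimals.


Gradient descent on f(x,y) = 4*x^2 + 5*y^2.
Starting point: (-4.0671, -3.6185), alpha = 0.01
Step 1: grad_x = 2*4*-4.0671 = -32.5368, grad_y = 2*5*-3.6185 = -36.185
  x_1 = -4.0671 - 0.01*-32.5368 = -3.7417
  y_1 = -3.6185 - 0.01*-36.185 = -3.2567
Step 2: grad_x = 2*4*-3.7417 = -29.9339, grad_y = 2*5*-3.2567 = -32.5665
  x_2 = -3.7417 - 0.01*-29.9339 = -3.4424
  y_2 = -3.2567 - 0.01*-32.5665 = -2.931
Step 3: grad_x = 2*4*-3.4424 = -27.5391, grad_y = 2*5*-2.931 = -29.3099
  x_3 = -3.4424 - 0.01*-27.5391 = -3.167
  y_3 = -2.931 - 0.01*-29.3099 = -2.6379
Step 4: grad_x = 2*4*-3.167 = -25.336, grad_y = 2*5*-2.6379 = -26.3789
  x_4 = -3.167 - 0.01*-25.336 = -2.9136
  y_4 = -2.6379 - 0.01*-26.3789 = -2.3741
f(-2.9136, -2.3741) = 4*(-2.9136)^2 + 5*(-2.3741)^2 = 62.1389


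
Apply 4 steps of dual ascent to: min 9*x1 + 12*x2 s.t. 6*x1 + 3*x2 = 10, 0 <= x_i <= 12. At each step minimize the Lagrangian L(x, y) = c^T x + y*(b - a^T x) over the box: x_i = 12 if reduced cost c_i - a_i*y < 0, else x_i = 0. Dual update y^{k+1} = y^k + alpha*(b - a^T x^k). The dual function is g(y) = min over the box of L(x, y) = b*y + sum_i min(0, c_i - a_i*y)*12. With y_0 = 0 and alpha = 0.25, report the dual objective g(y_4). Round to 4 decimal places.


Dual ascent for LP: min 9*x1 + 12*x2, 6*x1 + 3*x2 = 10, 0 <= x_i <= 12
Step 1: y^k = 0.0, reduced costs: (9.0, 12.0)
  x^k = (0.0, 0.0), subgradient = b - a^T x = 10.0
  y^{k+1} = 0.0 + 0.25*10.0 = 2.5
Step 2: y^k = 2.5, reduced costs: (-6.0, 4.5)
  x^k = (12.0, 0.0), subgradient = b - a^T x = -62.0
  y^{k+1} = 2.5 + 0.25*-62.0 = -13.0
Step 3: y^k = -13.0, reduced costs: (87.0, 51.0)
  x^k = (0.0, 0.0), subgradient = b - a^T x = 10.0
  y^{k+1} = -13.0 + 0.25*10.0 = -10.5
Step 4: y^k = -10.5, reduced costs: (72.0, 43.5)
  x^k = (0.0, 0.0), subgradient = b - a^T x = 10.0
  y^{k+1} = -10.5 + 0.25*10.0 = -8.0
Dual objective at y_4 = -8.0: reduced costs (57.0, 36.0), box minimizer x = (0.0, 0.0)
g(y_4) = b*y + (c1 - a1*y)*x1 + (c2 - a2*y)*x2 = 10*(-8.0) + 57.0*0.0 + 36.0*0.0 = -80.0 + 0.0 + 0.0 = -80.0


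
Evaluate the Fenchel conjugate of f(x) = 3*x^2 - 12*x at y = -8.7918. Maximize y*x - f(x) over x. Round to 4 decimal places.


f*(y) = sup_x {y*x - a*x^2 - b*x} = sup_x {(y-b)*x - a*x^2}
FOC: (y - b) - 2a*x = 0 => x* = (y - b)/(2a)
x* = (-8.7918 + 12)/(2*3) = 0.5347
f*(-8.7918) = (y-b)^2/(4a) = (-8.7918 + 12)^2/(4*3)
= 10.2925/12 = 0.8577


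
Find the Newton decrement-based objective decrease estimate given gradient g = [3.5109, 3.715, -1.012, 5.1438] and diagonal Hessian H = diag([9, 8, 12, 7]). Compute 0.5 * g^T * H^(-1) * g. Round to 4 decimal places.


Step 1: H is diagonal, so H^(-1) * g = [0.3901, 0.4644, -0.0843, 0.7348].
Step 2: g^T H^(-1) g = sum_i g_i^2 / H_ii
  = (3.5109)^2/9 + (3.715)^2/8 + (-1.012)^2/12 + (5.1438)^2/7
  = 1.3696 + 1.7252 + 0.0853 + 3.7798 = 6.9599
Step 3: Objective decrease = 0.5 * g^T H^(-1) g = 3.48


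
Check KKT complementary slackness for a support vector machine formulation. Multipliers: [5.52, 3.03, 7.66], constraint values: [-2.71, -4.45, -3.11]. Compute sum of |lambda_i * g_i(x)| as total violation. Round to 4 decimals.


KKT complementary slackness check:
lambda_1 * g_1 = 5.52 * -2.71 = -14.9592
lambda_2 * g_2 = 3.03 * -4.45 = -13.4835
lambda_3 * g_3 = 7.66 * -3.11 = -23.8226
Total violation = 14.9592 + 13.4835 + 23.8226 = 52.2653


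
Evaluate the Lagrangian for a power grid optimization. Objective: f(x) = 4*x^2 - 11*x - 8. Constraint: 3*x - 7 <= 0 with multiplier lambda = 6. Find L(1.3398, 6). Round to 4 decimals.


Step 1: Evaluate f(x).
f(1.3398) = 4*1.3398^2 - 11*1.3398 - 8 = -15.5575
Step 2: Evaluate g(x).
g(1.3398) = 3*1.3398 - 7 = -2.9806
Step 3: Compute Lagrangian.
L = -15.5575 + 6*-2.9806 = -33.4411


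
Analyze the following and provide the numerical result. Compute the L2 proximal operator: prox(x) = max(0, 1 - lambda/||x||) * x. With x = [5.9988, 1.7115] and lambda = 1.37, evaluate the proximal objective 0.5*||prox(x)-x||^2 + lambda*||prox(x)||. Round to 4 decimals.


Step 1: Compute ||x||.
||x|| = 6.2382
Step 2: Compute scaling factor.
scale = max(0, 1 - 1.37/6.2382) = 0.7804
Step 3: prox(x) = [4.6814, 1.3356]
||prox(x)|| = 4.8682
Step 4: Proximal objective.
0.5*||prox-x||^2 = 0.9385
lambda*||prox|| = 6.6694
Total = 7.6079


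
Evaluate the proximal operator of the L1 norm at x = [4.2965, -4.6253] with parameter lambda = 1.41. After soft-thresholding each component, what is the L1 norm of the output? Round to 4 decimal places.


Soft-thresholding with lambda = 1.41:
prox(4.2965) = sign(4.2965)*max(|4.2965| - 1.41, 0) = 2.8865
prox(-4.6253) = sign(-4.6253)*max(|-4.6253| - 1.41, 0) = -3.2153
prox(x) = [2.8865, -3.2153]
||prox(x)||_1 = 2.8865 + 3.2153 = 6.1018


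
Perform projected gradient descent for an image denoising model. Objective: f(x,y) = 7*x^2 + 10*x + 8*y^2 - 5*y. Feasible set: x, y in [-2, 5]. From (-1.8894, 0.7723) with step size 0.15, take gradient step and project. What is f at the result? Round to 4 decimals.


Step 1: Compute gradient at (-1.8894, 0.7723).
grad_x = 2*7*-1.8894 + 10 = -16.4516
grad_y = 2*8*0.7723 - 5 = 7.3568
Step 2: Gradient step.
x_raw = -1.8894 - 0.15*-16.4516 = 0.5783
y_raw = 0.7723 - 0.15*7.3568 = -0.3312
Step 3: Project onto [-2, 5].
x_proj = clip(0.5783) = 0.5783
y_proj = clip(-0.3312) = -0.3312
Step 4: Evaluate f.
f(0.5783, -0.3312) = 10.6585


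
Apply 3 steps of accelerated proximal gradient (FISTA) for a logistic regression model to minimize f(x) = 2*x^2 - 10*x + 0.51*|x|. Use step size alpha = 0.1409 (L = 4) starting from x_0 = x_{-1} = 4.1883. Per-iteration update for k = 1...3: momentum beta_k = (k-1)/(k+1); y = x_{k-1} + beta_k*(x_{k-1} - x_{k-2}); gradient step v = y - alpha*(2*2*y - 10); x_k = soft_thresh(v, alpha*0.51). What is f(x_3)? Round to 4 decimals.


FISTA on f(x) = 2*x^2 - 10*x + 0.51*|x|
L = 4, alpha = 0.1409
Iteration 1: beta = 0.0, y = 4.1883 + 0.0*(4.1883 - 4.1883) = 4.1883
  grad(y) = 6.7532, v = y - alpha*grad = 3.2368
  prox(v) = soft_thresh(3.2368, 0.0719) = 3.1649
Iteration 2: beta = 0.3333, y = 3.1649 + 0.3333*(3.1649 - 4.1883) = 2.8238
  grad(y) = 1.2951, v = y - alpha*grad = 2.6413
  prox(v) = soft_thresh(2.6413, 0.0719) = 2.5694
Iteration 3: beta = 0.5, y = 2.5694 + 0.5*(2.5694 - 3.1649) = 2.2717
  grad(y) = -0.9132, v = y - alpha*grad = 2.4004
  prox(v) = soft_thresh(2.4004, 0.0719) = 2.3285
f(x_3) = 2*2.3285^2 - 10*2.3285 + 0.51*|2.3285| = -11.2536


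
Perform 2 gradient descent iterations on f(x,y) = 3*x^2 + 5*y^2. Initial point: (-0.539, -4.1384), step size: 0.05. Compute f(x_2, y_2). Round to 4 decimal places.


Gradient descent on f(x,y) = 3*x^2 + 5*y^2.
Starting point: (-0.539, -4.1384), alpha = 0.05
Step 1: grad_x = 2*3*-0.539 = -3.234, grad_y = 2*5*-4.1384 = -41.384
  x_1 = -0.539 - 0.05*-3.234 = -0.3773
  y_1 = -4.1384 - 0.05*-41.384 = -2.0692
Step 2: grad_x = 2*3*-0.3773 = -2.2638, grad_y = 2*5*-2.0692 = -20.692
  x_2 = -0.3773 - 0.05*-2.2638 = -0.2641
  y_2 = -2.0692 - 0.05*-20.692 = -1.0346
f(-0.2641, -1.0346) = 3*(-0.2641)^2 + 5*(-1.0346)^2 = 5.5612


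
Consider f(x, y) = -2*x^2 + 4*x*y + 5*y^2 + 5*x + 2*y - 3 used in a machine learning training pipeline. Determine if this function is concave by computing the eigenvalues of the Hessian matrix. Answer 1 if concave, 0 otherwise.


The Hessian of f(x,y) = -2*x^2 + 4*x*y + 5*y^2 + 5*x + 2*y - 3 is:
H = [[-4, 4], [4, 10]]
Trace = -4 + 10 = 6
Determinant = -4*10 - (4)^2 = -56
Discriminant = (6)^2 - 4*-56 = 260.0
Eigenvalues: lambda_1 = -5.0623, lambda_2 = 11.0623
The function is not concave.

0


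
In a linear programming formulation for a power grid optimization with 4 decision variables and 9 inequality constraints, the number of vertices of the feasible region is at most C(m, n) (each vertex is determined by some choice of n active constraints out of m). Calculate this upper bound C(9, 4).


Each vertex corresponds to some choice of n active constraints out of m, so the number of vertices is at most C(m, n) = m! / (n!(m-n)!).
m = 9, n = 4
Numerator: 9 * 8 * 7 * 6
Denominator: 4! = 24
C(9, 4) = 126


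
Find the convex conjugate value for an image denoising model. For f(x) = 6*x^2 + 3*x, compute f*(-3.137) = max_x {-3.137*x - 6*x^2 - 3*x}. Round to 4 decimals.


f*(y) = sup_x {y*x - a*x^2 - b*x} = sup_x {(y-b)*x - a*x^2}
FOC: (y - b) - 2a*x = 0 => x* = (y - b)/(2a)
x* = (-3.137 - 3)/(2*6) = -0.5114
f*(-3.137) = (y-b)^2/(4a) = (-3.137 - 3)^2/(4*6)
= 37.6628/24 = 1.5693


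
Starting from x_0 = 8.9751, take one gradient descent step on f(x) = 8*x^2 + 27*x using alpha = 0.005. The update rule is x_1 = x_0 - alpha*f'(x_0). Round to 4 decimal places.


We compute the gradient at x_0 and apply the update.
f'(x) = 16*x + 27
f'(8.9751) = 16*8.9751 + 27 = 170.6016
x_1 = 8.9751 - 0.005*170.6016 = 8.1221


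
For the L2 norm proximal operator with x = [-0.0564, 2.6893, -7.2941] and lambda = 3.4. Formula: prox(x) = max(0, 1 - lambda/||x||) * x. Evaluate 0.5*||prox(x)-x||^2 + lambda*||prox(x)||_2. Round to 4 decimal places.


Step 1: Compute ||x||.
||x|| = 7.7743
Step 2: Compute scaling factor.
scale = max(0, 1 - 3.4/7.7743) = 0.5627
Step 3: prox(x) = [-0.0317, 1.5132, -4.1041]
||prox(x)|| = 4.3743
Step 4: Proximal objective.
0.5*||prox-x||^2 = 5.78
lambda*||prox|| = 14.8726
Total = 20.6525


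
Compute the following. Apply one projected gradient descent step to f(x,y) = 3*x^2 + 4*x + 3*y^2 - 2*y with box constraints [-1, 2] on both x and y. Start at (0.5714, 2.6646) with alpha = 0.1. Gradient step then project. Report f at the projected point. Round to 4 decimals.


Step 1: Compute gradient at (0.5714, 2.6646).
grad_x = 2*3*0.5714 + 4 = 7.4284
grad_y = 2*3*2.6646 - 2 = 13.9876
Step 2: Gradient step.
x_raw = 0.5714 - 0.1*7.4284 = -0.1714
y_raw = 2.6646 - 0.1*13.9876 = 1.2658
Step 3: Project onto [-1, 2].
x_proj = clip(-0.1714) = -0.1714
y_proj = clip(1.2658) = 1.2658
Step 4: Evaluate f.
f(-0.1714, 1.2658) = 1.6778


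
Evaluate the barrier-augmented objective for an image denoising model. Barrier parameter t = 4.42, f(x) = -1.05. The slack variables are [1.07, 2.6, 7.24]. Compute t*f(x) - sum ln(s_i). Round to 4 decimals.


Step 1: Compute log-barrier.
ln values: [0.0677, 0.9555, 1.9796]
phi = -(0.0677 + 0.9555 + 1.9796) = -3.0028
Step 2: Compute augmented objective.
t*f(x) = 4.42*-1.05 = -4.641
Total = -4.641 - 3.0028 = -7.6438


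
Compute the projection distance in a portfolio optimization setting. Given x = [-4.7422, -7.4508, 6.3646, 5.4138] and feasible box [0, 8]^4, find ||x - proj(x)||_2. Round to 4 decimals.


Project each component onto [0, 8].
clip(-4.7422) = 0.0, clip(-7.4508) = 0.0, clip(6.3646) = 6.3646, clip(5.4138) = 5.4138
Projection = [0.0, 0.0, 6.3646, 5.4138]
Squared diffs: [22.4885, 55.5144, 0.0, 0.0]
Distance = sqrt(78.0029) = 8.8319


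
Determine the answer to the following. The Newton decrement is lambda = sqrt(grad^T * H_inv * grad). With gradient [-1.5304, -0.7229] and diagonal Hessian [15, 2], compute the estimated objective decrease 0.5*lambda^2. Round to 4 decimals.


Step 1: H is diagonal, so H^(-1) * g = [-0.102, -0.3615].
Step 2: g^T H^(-1) g = sum_i g_i^2 / H_ii
  = (-1.5304)^2/15 + (-0.7229)^2/2
  = 0.1561 + 0.2613 = 0.4174
Step 3: Objective decrease = 0.5 * g^T H^(-1) g = 0.2087


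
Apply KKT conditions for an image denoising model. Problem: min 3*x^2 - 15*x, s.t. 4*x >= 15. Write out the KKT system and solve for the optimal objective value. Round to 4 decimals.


Step 1: Try lambda = 0 (constraint inactive).
x_unc = 15/(2*3) = 2.5
Check: 4*2.5 = 10.0 < 15 -- violated!
Step 2: Constraint must be active: 4*x = 15
x* = 15/4 = 3.75
lambda = (2*3*3.75 - 15)/4 = 1.875
Step 3: Compute optimal value.
f(x*) = 3*3.75^2 - 15*3.75 = -14.0625


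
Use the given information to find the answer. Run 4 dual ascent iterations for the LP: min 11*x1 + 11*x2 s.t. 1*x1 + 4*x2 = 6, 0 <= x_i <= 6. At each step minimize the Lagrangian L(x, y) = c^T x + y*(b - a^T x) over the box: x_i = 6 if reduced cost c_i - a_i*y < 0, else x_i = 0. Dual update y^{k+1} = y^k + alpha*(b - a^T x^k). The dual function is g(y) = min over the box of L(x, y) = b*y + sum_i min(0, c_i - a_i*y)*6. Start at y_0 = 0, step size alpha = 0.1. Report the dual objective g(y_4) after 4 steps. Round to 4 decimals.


Dual ascent for LP: min 11*x1 + 11*x2, 1*x1 + 4*x2 = 6, 0 <= x_i <= 6
Step 1: y^k = 0.0, reduced costs: (11.0, 11.0)
  x^k = (0.0, 0.0), subgradient = b - a^T x = 6.0
  y^{k+1} = 0.0 + 0.1*6.0 = 0.6
Step 2: y^k = 0.6, reduced costs: (10.4, 8.6)
  x^k = (0.0, 0.0), subgradient = b - a^T x = 6.0
  y^{k+1} = 0.6 + 0.1*6.0 = 1.2
Step 3: y^k = 1.2, reduced costs: (9.8, 6.2)
  x^k = (0.0, 0.0), subgradient = b - a^T x = 6.0
  y^{k+1} = 1.2 + 0.1*6.0 = 1.8
Step 4: y^k = 1.8, reduced costs: (9.2, 3.8)
  x^k = (0.0, 0.0), subgradient = b - a^T x = 6.0
  y^{k+1} = 1.8 + 0.1*6.0 = 2.4
Dual objective at y_4 = 2.4: reduced costs (8.6, 1.4), box minimizer x = (0.0, 0.0)
g(y_4) = b*y + (c1 - a1*y)*x1 + (c2 - a2*y)*x2 = 6*2.4 + 8.6*0.0 + 1.4*0.0 = 14.4 + 0.0 + 0.0 = 14.4


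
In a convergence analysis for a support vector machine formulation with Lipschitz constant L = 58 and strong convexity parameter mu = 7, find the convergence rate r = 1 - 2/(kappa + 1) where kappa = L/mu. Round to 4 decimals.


Step 1: Compute the condition number.
kappa = L/mu = 58/7 = 8.2857
Step 2: Compute the convergence rate.
r = 1 - 2/(kappa + 1) = 1 - 2*mu/(L + mu) = (L - mu)/(L + mu) = 51/65 = 0.7846


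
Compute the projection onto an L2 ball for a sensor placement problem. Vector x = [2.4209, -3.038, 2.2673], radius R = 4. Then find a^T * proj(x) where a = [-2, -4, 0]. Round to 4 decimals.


Step 1: Compute ||x|| (intermediates to 6 decimals).
||x|| = sqrt(2.4209^2 + (-3.038)^2 + 2.2673^2) = 4.497872
Step 2: Project.
Since ||x|| > R, scale = R/||x|| = 4/4.497872 = 0.889309, proj(x) = scale * x
proj(x) = [2.152928, -2.701721, 2.01633]
Step 3: Dot product.
a^T * proj(x) = -2*2.152928 - 4*(-2.701721) + 0*2.01633 = 6.501


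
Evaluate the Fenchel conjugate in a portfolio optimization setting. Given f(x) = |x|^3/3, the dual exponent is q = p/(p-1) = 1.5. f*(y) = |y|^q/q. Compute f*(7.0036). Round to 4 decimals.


The conjugate exponent q satisfies 1/p + 1/q = 1.
p = 3, so q = 3/(3 - 1) = 1.5
|y|^q = 7.0036^1.5 = 18.5345
f*(7.0036) = 18.5345 / 1.5 = 12.3564


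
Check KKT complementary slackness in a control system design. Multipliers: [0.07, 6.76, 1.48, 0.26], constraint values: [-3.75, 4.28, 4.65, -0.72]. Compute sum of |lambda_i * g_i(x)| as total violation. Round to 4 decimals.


KKT complementary slackness check:
lambda_1 * g_1 = 0.07 * -3.75 = -0.2625
lambda_2 * g_2 = 6.76 * 4.28 = 28.9328
lambda_3 * g_3 = 1.48 * 4.65 = 6.882
lambda_4 * g_4 = 0.26 * -0.72 = -0.1872
Total violation = 0.2625 + 28.9328 + 6.882 + 0.1872 = 36.2645


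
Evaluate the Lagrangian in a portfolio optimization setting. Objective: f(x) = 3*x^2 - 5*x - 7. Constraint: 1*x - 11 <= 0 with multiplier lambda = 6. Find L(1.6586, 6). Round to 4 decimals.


Step 1: Evaluate f(x).
f(1.6586) = 3*1.6586^2 - 5*1.6586 - 7 = -7.0401
Step 2: Evaluate g(x).
g(1.6586) = 1*1.6586 - 11 = -9.3414
Step 3: Compute Lagrangian.
L = -7.0401 + 6*-9.3414 = -63.0885


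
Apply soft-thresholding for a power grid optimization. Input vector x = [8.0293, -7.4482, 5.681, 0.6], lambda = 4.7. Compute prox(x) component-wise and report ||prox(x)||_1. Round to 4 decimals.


Soft-thresholding with lambda = 4.7:
prox(8.0293) = sign(8.0293)*max(|8.0293| - 4.7, 0) = 3.3293
prox(-7.4482) = sign(-7.4482)*max(|-7.4482| - 4.7, 0) = -2.7482
prox(5.681) = sign(5.681)*max(|5.681| - 4.7, 0) = 0.981
prox(0.6) = sign(0.6)*max(|0.6| - 4.7, 0) = 0.0
prox(x) = [3.3293, -2.7482, 0.981, 0.0]
||prox(x)||_1 = 3.3293 + 2.7482 + 0.981 + 0.0 = 7.0585


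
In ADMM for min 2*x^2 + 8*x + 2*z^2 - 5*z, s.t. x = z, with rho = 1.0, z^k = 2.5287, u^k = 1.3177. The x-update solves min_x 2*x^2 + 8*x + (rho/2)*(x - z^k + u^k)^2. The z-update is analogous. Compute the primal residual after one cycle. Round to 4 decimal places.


ADMM iteration with rho = 1.0, z^k = 2.5287, u^k = 1.3177
Step 1: x-update.
Minimize 2*x^2 + 8*x + (1.0/2)*(x - 2.5287 + 1.3177)^2
FOC: (2*2 + 1.0)*x = -8 + 1.0*(2.5287 - 1.3177)
x^{k+1} = -1.3578
Step 2: z-update.
Minimize 2*z^2 - 5*z + (1.0/2)*(-1.3578 - z + 1.3177)^2
FOC: (2*2 + 1.0)*z = 5 + 1.0*(-1.3578 + 1.3177)
z^{k+1} = 0.992
Step 3: u-update.
u^{k+1} = 1.3177 - 1.3578 - 0.992 = -1.0321
Step 4: Primal residual = |-1.3578 - 0.992| = 2.3498


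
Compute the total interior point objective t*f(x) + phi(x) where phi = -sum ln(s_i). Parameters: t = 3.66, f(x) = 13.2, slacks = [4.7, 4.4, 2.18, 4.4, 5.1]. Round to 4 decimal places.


Step 1: Compute log-barrier.
ln values: [1.5476, 1.4816, 0.7793, 1.4816, 1.6292]
phi = -(1.5476 + 1.4816 + 0.7793 + 1.4816 + 1.6292) = -6.9193
Step 2: Compute augmented objective.
t*f(x) = 3.66*13.2 = 48.312
Total = 48.312 - 6.9193 = 41.3927


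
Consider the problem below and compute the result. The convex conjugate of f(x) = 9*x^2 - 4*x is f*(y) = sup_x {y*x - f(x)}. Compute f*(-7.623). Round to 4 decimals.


f*(y) = sup_x {y*x - a*x^2 - b*x} = sup_x {(y-b)*x - a*x^2}
FOC: (y - b) - 2a*x = 0 => x* = (y - b)/(2a)
x* = (-7.623 + 4)/(2*9) = -0.2013
f*(-7.623) = (y-b)^2/(4a) = (-7.623 + 4)^2/(4*9)
= 13.1261/36 = 0.3646


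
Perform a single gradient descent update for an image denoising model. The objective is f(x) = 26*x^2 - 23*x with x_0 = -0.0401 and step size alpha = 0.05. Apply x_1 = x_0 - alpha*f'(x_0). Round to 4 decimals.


We compute the gradient at x_0 and apply the update.
f'(x) = 52*x - 23
f'(-0.0401) = 52*-0.0401 - 23 = -25.0852
x_1 = -0.0401 - 0.05*-25.0852 = 1.2142


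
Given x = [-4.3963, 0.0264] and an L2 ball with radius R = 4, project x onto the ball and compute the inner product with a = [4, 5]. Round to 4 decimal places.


Step 1: Compute ||x|| (intermediates to 6 decimals).
||x|| = sqrt((-4.3963)^2 + 0.0264^2) = 4.396379
Step 2: Project.
Since ||x|| > R, scale = R/||x|| = 4/4.396379 = 0.90984, proj(x) = scale * x
proj(x) = [-3.99993, 0.02402]
Step 3: Dot product.
a^T * proj(x) = 4*(-3.99993) + 5*0.02402 = -15.8796


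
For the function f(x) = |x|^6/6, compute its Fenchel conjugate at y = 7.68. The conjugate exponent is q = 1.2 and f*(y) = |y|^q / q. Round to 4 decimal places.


The conjugate exponent q satisfies 1/p + 1/q = 1.
p = 6, so q = 6/(6 - 1) = 1.2
|y|^q = 7.68^1.2 = 11.5461
f*(7.68) = 11.5461 / 1.2 = 9.6217


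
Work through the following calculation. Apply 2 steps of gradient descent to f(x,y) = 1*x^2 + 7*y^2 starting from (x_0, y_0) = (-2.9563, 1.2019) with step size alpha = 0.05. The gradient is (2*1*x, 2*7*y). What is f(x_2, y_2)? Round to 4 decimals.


Gradient descent on f(x,y) = 1*x^2 + 7*y^2.
Starting point: (-2.9563, 1.2019), alpha = 0.05
Step 1: grad_x = 2*1*-2.9563 = -5.9126, grad_y = 2*7*1.2019 = 16.8266
  x_1 = -2.9563 - 0.05*-5.9126 = -2.6607
  y_1 = 1.2019 - 0.05*16.8266 = 0.3606
Step 2: grad_x = 2*1*-2.6607 = -5.3213, grad_y = 2*7*0.3606 = 5.048
  x_2 = -2.6607 - 0.05*-5.3213 = -2.3946
  y_2 = 0.3606 - 0.05*5.048 = 0.1082
f(-2.3946, 0.1082) = 1*(-2.3946)^2 + 7*0.1082^2 = 5.816


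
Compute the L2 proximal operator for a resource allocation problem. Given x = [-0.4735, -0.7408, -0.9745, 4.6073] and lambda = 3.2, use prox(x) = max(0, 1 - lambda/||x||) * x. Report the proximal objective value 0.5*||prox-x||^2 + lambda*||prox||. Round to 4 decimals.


Step 1: Compute ||x||.
||x|| = 4.7906
Step 2: Compute scaling factor.
scale = max(0, 1 - 3.2/4.7906) = 0.332
Step 3: prox(x) = [-0.1572, -0.246, -0.3236, 1.5297]
||prox(x)|| = 1.5906
Step 4: Proximal objective.
0.5*||prox-x||^2 = 5.12
lambda*||prox|| = 5.0899
Total = 10.2099


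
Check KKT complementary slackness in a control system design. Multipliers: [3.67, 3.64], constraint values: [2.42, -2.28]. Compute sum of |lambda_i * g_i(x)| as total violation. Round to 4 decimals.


KKT complementary slackness check:
lambda_1 * g_1 = 3.67 * 2.42 = 8.8814
lambda_2 * g_2 = 3.64 * -2.28 = -8.2992
Total violation = 8.8814 + 8.2992 = 17.1806


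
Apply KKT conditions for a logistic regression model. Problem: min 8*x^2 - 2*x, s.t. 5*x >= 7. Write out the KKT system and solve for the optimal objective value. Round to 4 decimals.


Step 1: Try lambda = 0 (constraint inactive).
x_unc = 2/(2*8) = 0.125
Check: 5*0.125 = 0.625 < 7 -- violated!
Step 2: Constraint must be active: 5*x = 7
x* = 7/5 = 1.4
lambda = (2*8*1.4 - 2)/5 = 4.08
Step 3: Compute optimal value.
f(x*) = 8*1.4^2 - 2*1.4 = 12.88


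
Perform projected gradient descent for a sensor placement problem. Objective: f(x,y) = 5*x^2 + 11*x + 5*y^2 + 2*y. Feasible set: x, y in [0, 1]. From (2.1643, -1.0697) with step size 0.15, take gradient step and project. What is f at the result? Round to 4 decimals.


Step 1: Compute gradient at (2.1643, -1.0697).
grad_x = 2*5*2.1643 + 11 = 32.643
grad_y = 2*5*-1.0697 + 2 = -8.697
Step 2: Gradient step.
x_raw = 2.1643 - 0.15*32.643 = -2.7322
y_raw = -1.0697 - 0.15*-8.697 = 0.2349
Step 3: Project onto [0, 1].
x_proj = clip(-2.7322) = 0.0
y_proj = clip(0.2349) = 0.2349
Step 4: Evaluate f.
f(0.0, 0.2349) = 0.7455


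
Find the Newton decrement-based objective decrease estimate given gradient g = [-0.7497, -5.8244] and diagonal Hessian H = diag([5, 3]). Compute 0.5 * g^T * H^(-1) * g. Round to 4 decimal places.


Step 1: H is diagonal, so H^(-1) * g = [-0.1499, -1.9415].
Step 2: g^T H^(-1) g = sum_i g_i^2 / H_ii
  = (-0.7497)^2/5 + (-5.8244)^2/3
  = 0.1124 + 11.3079 = 11.4203
Step 3: Objective decrease = 0.5 * g^T H^(-1) g = 5.7101


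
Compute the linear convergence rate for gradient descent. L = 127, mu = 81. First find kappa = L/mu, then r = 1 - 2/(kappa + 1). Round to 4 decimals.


Step 1: Compute the condition number.
kappa = L/mu = 127/81 = 1.5679
Step 2: Compute the convergence rate.
r = 1 - 2/(kappa + 1) = 1 - 2*mu/(L + mu) = (L - mu)/(L + mu) = 46/208 = 0.2212


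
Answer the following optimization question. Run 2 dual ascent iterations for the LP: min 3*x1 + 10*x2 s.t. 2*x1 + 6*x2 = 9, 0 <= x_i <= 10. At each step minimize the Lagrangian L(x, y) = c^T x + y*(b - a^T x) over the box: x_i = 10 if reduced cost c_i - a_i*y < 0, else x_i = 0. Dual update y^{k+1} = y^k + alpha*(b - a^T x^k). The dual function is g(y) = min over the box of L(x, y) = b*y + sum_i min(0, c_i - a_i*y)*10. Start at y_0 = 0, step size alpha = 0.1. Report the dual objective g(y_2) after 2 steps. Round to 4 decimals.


Dual ascent for LP: min 3*x1 + 10*x2, 2*x1 + 6*x2 = 9, 0 <= x_i <= 10
Step 1: y^k = 0.0, reduced costs: (3.0, 10.0)
  x^k = (0.0, 0.0), subgradient = b - a^T x = 9.0
  y^{k+1} = 0.0 + 0.1*9.0 = 0.9
Step 2: y^k = 0.9, reduced costs: (1.2, 4.6)
  x^k = (0.0, 0.0), subgradient = b - a^T x = 9.0
  y^{k+1} = 0.9 + 0.1*9.0 = 1.8
Dual objective at y_2 = 1.8: reduced costs (-0.6, -0.8), box minimizer x = (10.0, 10.0)
g(y_2) = b*y + (c1 - a1*y)*x1 + (c2 - a2*y)*x2 = 9*1.8 + (-0.6)*10.0 + (-0.8)*10.0 = 16.2 - 6.0 - 8.0 = 2.2


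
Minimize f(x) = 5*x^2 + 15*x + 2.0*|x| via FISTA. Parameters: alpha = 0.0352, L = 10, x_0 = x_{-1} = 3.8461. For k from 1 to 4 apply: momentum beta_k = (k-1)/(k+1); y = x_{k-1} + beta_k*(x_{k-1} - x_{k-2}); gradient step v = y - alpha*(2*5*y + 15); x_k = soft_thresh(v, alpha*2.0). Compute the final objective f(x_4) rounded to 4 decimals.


FISTA on f(x) = 5*x^2 + 15*x + 2.0*|x|
L = 10, alpha = 0.0352
Iteration 1: beta = 0.0, y = 3.8461 + 0.0*(3.8461 - 3.8461) = 3.8461
  grad(y) = 53.461, v = y - alpha*grad = 1.9643
  prox(v) = soft_thresh(1.9643, 0.0704) = 1.8939
Iteration 2: beta = 0.3333, y = 1.8939 + 0.3333*(1.8939 - 3.8461) = 1.2431
  grad(y) = 27.4313, v = y - alpha*grad = 0.2775
  prox(v) = soft_thresh(0.2775, 0.0704) = 0.2071
Iteration 3: beta = 0.5, y = 0.2071 + 0.5*(0.2071 - 1.8939) = -0.6362
  grad(y) = 8.6379, v = y - alpha*grad = -0.9403
  prox(v) = soft_thresh(-0.9403, 0.0704) = -0.8699
Iteration 4: beta = 0.6, y = -0.8699 + 0.6*(-0.8699 - 0.2071) = -1.5161
  grad(y) = -0.1608, v = y - alpha*grad = -1.5104
  prox(v) = soft_thresh(-1.5104, 0.0704) = -1.44
f(x_4) = 5*(-1.44)^2 + 15*(-1.44) + 2.0*|-1.44| = -8.352
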